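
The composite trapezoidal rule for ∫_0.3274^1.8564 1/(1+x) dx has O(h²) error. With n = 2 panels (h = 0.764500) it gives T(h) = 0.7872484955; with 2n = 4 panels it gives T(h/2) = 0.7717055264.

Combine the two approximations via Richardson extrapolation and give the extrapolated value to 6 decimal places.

0.766525

r = 2, so 2^r = 4.
Top: 4(0.7717055264) − (0.7872484955) = 2.2995736101
Denominator 4 − 1 = 3.
R = 2.2995736101/3 = 0.7665245367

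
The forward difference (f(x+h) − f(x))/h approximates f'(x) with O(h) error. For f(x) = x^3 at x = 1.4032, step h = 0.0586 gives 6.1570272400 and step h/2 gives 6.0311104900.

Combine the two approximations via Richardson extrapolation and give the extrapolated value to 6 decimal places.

5.905194

With r = 1 the leading error scales as h^1, so the weight is 2^1 = 2.
2^1×A(h/2) = 12.0622209800; minus A(h) gives 5.9051937400.
Divide by 2^1 − 1 = 1.
Result: 5.9051937400
Shift from A(h/2): −0.1259167500.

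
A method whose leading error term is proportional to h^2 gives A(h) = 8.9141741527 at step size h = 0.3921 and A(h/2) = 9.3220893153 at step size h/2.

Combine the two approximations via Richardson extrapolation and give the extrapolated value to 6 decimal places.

Error is O(h^2); halving h shrinks it by 2^2 = 4.
Weighted: 37.2883572612 − 8.9141741527 = 28.3741831085
28.3741831085 ÷ 3 = 9.4580610362

9.458061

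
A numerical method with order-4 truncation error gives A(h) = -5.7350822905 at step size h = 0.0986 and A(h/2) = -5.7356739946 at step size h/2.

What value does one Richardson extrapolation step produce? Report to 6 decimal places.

-5.735713

The method has order 4: 2^4 = 16.
16·(-5.7356739946) = -91.7707839136; subtract (-5.7350822905) → -86.0357016231
Divide by 2^4 − 1 = 15.
Extrapolated: (-86.0357016231) / 15 = -5.7357134415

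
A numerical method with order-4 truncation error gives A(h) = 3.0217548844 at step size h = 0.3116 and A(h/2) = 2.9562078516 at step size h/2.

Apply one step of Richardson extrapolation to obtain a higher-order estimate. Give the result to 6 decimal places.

2.951838

r = 4, so 2^r = 16.
Numerator 16·A(h/2) − A(h) = 16·2.9562078516 − 3.0217548844 = 44.2775707412
Extrapolated: 44.2775707412 / 15 = 2.9518380494
Shift from A(h/2): −0.0043698022.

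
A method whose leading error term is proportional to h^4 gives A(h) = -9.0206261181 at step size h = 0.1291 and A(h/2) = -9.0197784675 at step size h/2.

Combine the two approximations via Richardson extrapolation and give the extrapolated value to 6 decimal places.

The method has order 4: 2^4 = 16.
Top: 16(-9.0197784675) − (-9.0206261181) = -135.2958293619
(-135.2958293619) ÷ 15 = -9.0197219575
Gap between inputs: 8.477e-04; correction applied: +0.0000565100.

-9.019722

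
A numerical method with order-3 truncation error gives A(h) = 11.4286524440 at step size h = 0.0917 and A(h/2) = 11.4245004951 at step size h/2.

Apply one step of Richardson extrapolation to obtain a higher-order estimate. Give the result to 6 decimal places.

11.423907

Order 3 gives 2^r = 8 and 2^r − 1 = 7.
Numerator 8 × A(h/2) − A(h) = 8 × 11.4245004951 − 11.4286524440 = 79.9673515168
Extrapolated: 79.9673515168 / 7 = 11.4239073595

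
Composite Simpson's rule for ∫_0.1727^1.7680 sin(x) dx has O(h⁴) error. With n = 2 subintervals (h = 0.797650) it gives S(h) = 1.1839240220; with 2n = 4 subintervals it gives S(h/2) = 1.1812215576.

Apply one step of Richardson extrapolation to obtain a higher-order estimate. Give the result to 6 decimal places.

1.181041

Leading term ∝ h^4; use weight 16 = 2^4.
16·1.1812215576 − 1.1839240220 = 17.7156208996
Divide by 2^4 − 1 = 15.
17.7156208996 ÷ 15 = 1.1810413933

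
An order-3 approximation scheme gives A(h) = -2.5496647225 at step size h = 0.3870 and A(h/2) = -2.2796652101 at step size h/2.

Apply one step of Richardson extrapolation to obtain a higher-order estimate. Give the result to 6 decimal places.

-2.241094

Leading term ∝ h^3; use weight 8 = 2^3.
8*(-2.2796652101) − (-2.5496647225) = -15.6876569583
(-15.6876569583) ÷ 7 = -2.2410938512
Gap between inputs: 2.700e-01; correction applied: +0.0385713589.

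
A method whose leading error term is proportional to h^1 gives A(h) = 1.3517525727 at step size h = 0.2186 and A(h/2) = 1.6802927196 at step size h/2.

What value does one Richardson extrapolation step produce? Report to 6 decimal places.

2.008833

With r = 1 the leading error scales as h^1, so the weight is 2^1 = 2.
Top: 2(1.6802927196) − (1.3517525727) = 2.0088328665
Divide by 2^1 − 1 = 1.
So the Richardson estimate is 2.0088328665.
Correction |R − A(h/2)| = 3.285e-01; gap |A(h/2) − A(h)| = 3.285e-01.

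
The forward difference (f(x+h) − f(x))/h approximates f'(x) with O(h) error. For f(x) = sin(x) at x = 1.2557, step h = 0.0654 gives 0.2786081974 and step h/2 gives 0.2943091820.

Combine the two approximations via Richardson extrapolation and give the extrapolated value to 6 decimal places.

0.310010

r = 1, so 2^r = 2.
2·0.2943091820 = 0.5886183640; 0.5886183640 − 0.2786081974 = 0.3100101666
Denominator 2 − 1 = 1.
Extrapolated: 0.3100101666 / 1 = 0.3100101666
Correction |R − A(h/2)| = 1.570e-02; gap |A(h/2) − A(h)| = 1.570e-02.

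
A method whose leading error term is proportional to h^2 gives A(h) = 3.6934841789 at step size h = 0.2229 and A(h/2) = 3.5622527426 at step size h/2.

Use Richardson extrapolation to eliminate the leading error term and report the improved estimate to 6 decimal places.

Order 2 gives 2^r = 4 and 2^r − 1 = 3.
Numerator 4*A(h/2) − A(h) = 4*3.5622527426 − 3.6934841789 = 10.5555267915
(4*3.5622527426 − 3.6934841789)/(4 − 1) = 3.5185089305

3.518509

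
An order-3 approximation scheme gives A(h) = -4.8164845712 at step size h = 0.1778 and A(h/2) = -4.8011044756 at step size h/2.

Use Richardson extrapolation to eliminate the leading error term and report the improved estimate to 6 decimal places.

-4.798907

r = 3: numerator weight 8, denominator 7.
8 × (-4.8011044756) = -38.4088358048; (-38.4088358048) − (-4.8164845712) = -33.5923512336
R = (-33.5923512336)/7 = -4.7989073191
Correction |R − A(h/2)| = 2.197e-03; gap |A(h/2) − A(h)| = 1.538e-02.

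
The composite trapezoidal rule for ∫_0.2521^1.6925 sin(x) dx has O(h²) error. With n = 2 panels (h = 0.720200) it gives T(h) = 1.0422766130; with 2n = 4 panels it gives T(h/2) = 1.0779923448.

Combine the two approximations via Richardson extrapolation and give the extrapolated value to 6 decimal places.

Error is O(h^2); halving h shrinks it by 2^2 = 4.
Numerator 4×A(h/2) − A(h) = 4×1.0779923448 − 1.0422766130 = 3.2696927662
(4×1.0779923448 − 1.0422766130)/(4 − 1) = 1.0898975887

1.089898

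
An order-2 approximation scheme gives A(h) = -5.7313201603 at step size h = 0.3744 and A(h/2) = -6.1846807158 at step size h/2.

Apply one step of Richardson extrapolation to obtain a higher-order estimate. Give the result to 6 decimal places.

r = 2, so 2^r = 4.
Top: 4(-6.1846807158) − (-5.7313201603) = -19.0074027029
(-19.0074027029) ÷ 3 = -6.3358009010

-6.335801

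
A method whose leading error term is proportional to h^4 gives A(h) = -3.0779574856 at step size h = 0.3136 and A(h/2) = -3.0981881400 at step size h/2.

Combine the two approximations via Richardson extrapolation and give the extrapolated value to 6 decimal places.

-3.099537

Order 4 gives 2^r = 16 and 2^r − 1 = 15.
2^4×A(h/2) = -49.5710102400; minus A(h) gives -46.4930527544.
(-46.4930527544) ÷ 15 = -3.0995368503
Correction |R − A(h/2)| = 1.349e-03; gap |A(h/2) − A(h)| = 2.023e-02.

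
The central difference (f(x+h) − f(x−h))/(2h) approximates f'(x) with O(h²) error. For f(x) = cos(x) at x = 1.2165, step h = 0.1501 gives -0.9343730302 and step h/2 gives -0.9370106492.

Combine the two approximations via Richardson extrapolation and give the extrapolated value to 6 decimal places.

-0.937890

With r = 2 the leading error scales as h^2, so the weight is 2^2 = 4.
A(h/2) − A(h) = -0.9370106492 − (-0.9343730302) = -0.0026376190
Correction (A(h/2) − A(h))/(4 − 1) = (-0.0026376190)/3 = -0.0008792063
R = -0.9370106492 − 0.0008792063 = -0.9378898555
Correction |R − A(h/2)| = 8.792e-04; gap |A(h/2) − A(h)| = 2.638e-03.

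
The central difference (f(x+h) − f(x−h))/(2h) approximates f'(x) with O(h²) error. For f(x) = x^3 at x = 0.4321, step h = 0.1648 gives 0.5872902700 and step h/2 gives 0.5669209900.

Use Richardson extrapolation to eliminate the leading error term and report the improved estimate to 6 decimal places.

0.560131

The method has order 2: 2^2 = 4.
4*0.5669209900 = 2.2676839600; subtract 0.5872902700 → 1.6803936900
(4*0.5669209900 − 0.5872902700)/(4 − 1) = 0.5601312300
Shift from A(h/2): −0.0067897600.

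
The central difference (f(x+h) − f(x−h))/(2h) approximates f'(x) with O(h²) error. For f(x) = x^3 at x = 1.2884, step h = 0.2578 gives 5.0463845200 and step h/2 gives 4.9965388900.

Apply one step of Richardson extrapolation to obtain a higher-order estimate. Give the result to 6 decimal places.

Order 2 gives 2^r = 4 and 2^r − 1 = 3.
Difference of the inputs: 4.9965388900 − 5.0463845200 = -0.0498456300
Divide by 2^2 − 1 = 3: (-0.0498456300)/3 = -0.0166152100
R = A(h/2) + (A(h/2) − A(h))/3 = 4.9965388900 − 0.0166152100 = 4.9799236800
Correction |R − A(h/2)| = 1.662e-02; gap |A(h/2) − A(h)| = 4.985e-02.

4.979924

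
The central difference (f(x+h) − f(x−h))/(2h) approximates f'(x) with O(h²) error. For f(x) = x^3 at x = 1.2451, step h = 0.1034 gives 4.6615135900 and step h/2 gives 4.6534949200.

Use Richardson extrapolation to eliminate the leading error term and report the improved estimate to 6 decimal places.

4.650822

Method order is 2; weight 2^2 = 4.
4 × 4.6534949200 = 18.6139796800; subtract 4.6615135900 → 13.9524660900
13.9524660900 ÷ 3 = 4.6508220300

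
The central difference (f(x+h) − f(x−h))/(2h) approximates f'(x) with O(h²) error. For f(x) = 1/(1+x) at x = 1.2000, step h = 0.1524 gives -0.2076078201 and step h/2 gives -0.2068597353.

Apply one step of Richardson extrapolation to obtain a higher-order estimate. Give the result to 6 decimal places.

The method has order 2: 2^2 = 4.
4×(-0.2068597353) = -0.8274389412; subtract (-0.2076078201) → -0.6198311211
Extrapolated: (-0.6198311211) / 3 = -0.2066103737
Correction |R − A(h/2)| = 2.494e-04; gap |A(h/2) − A(h)| = 7.481e-04.

-0.206610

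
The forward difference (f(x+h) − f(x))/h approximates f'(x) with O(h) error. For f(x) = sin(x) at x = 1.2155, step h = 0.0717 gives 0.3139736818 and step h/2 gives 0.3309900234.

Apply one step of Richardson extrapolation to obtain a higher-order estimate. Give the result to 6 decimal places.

0.348006

The method has order 1: 2^1 = 2.
2·0.3309900234 = 0.6619800468; subtract 0.3139736818 → 0.3480063650
Divide by 2^1 − 1 = 1.
0.3480063650 ÷ 1 = 0.3480063650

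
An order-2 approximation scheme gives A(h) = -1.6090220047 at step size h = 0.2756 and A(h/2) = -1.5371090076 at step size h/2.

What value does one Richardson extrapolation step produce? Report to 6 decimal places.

-1.513138

Leading term ∝ h^2; use weight 4 = 2^2.
Weighted: (-6.1484360304) − (-1.6090220047) = -4.5394140257
Denominator 4 − 1 = 3.
So the Richardson estimate is -1.5131380086.
Correction |R − A(h/2)| = 2.397e-02; gap |A(h/2) − A(h)| = 7.191e-02.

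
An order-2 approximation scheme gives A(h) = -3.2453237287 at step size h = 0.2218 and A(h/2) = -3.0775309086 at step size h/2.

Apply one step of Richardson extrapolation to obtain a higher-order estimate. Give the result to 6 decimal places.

Method order is 2; weight 2^2 = 4.
4 × (-3.0775309086) = -12.3101236344; subtract (-3.2453237287) → -9.0647999057
(4 × (-3.0775309086) − (-3.2453237287))/(4 − 1) = -3.0215999686
Correction |R − A(h/2)| = 5.593e-02; gap |A(h/2) − A(h)| = 1.678e-01.

-3.021600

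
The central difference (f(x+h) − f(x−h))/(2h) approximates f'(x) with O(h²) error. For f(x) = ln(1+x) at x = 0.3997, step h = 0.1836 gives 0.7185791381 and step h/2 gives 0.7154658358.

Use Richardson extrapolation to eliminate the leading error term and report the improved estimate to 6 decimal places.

0.714428

With r = 2 the leading error scales as h^2, so the weight is 2^2 = 4.
4×0.7154658358 = 2.8618633432; subtract 0.7185791381 → 2.1432842051
Denominator 4 − 1 = 3.
(4×0.7154658358 − 0.7185791381)/(4 − 1) = 0.7144280684
Shift from A(h/2): −0.0010377674.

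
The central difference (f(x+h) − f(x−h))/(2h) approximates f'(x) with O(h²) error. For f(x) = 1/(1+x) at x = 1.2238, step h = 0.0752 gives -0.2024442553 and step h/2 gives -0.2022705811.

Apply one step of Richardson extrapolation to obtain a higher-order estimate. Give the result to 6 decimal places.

-0.202213

Order 2 gives 2^r = 4 and 2^r − 1 = 3.
4×(-0.2022705811) − (-0.2024442553) = -0.6066380691
Extrapolated: (-0.6066380691) / 3 = -0.2022126897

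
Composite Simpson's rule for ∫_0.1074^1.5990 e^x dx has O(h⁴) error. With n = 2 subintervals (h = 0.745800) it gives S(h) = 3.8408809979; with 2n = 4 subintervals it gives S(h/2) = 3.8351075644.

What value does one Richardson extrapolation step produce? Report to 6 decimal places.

3.834723

Method order is 4; weight 2^4 = 16.
Top: 16(3.8351075644) − (3.8408809979) = 57.5208400325
R = 57.5208400325/15 = 3.8347226688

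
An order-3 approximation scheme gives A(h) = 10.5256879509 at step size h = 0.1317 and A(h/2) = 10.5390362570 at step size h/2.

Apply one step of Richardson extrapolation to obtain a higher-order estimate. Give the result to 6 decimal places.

10.540943

r = 3: numerator weight 8, denominator 7.
2^3×A(h/2) = 84.3122900560; minus A(h) gives 73.7866021051.
73.7866021051 ÷ 7 = 10.5409431579
Gap between inputs: 1.335e-02; correction applied: +0.0019069009.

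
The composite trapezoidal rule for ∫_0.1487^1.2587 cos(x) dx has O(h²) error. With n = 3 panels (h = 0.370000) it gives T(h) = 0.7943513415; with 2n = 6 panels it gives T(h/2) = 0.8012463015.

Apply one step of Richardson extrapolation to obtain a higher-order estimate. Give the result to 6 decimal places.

0.803545

The method has order 2: 2^2 = 4.
A(h/2) − A(h) = 0.8012463015 − 0.7943513415 = 0.0068949600
Correction (A(h/2) − A(h))/(4 − 1) = 0.0068949600/3 = 0.0022983200
R = A(h/2) + (A(h/2) − A(h))/3 = 0.8012463015 + 0.0022983200 = 0.8035446215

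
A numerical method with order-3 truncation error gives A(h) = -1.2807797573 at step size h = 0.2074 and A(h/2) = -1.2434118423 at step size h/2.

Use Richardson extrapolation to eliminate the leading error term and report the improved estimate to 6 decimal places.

-1.238074

Method order is 3; weight 2^3 = 8.
Numerator 8×A(h/2) − A(h) = 8×(-1.2434118423) − (-1.2807797573) = -8.6665149811
Extrapolated: (-8.6665149811) / 7 = -1.2380735687
Gap between inputs: 3.737e-02; correction applied: +0.0053382736.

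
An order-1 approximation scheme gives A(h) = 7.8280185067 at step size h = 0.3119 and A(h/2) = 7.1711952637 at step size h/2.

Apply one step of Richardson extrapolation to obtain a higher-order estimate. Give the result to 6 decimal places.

6.514372

Method order is 1; weight 2^1 = 2.
Weighted: 14.3423905274 − 7.8280185067 = 6.5143720207
6.5143720207 ÷ 1 = 6.5143720207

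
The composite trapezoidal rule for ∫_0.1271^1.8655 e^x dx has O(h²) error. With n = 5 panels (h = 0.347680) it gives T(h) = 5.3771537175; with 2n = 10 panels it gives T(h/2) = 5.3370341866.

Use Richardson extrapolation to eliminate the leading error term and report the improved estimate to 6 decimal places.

5.323661

r = 2: numerator weight 4, denominator 3.
2^2 × A(h/2) = 21.3481367464; minus A(h) gives 15.9709830289.
R = 15.9709830289/3 = 5.3236610096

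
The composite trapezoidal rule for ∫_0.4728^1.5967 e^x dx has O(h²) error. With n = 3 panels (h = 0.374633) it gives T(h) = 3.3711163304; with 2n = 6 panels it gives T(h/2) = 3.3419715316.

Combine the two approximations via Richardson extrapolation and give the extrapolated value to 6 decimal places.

3.332257

r = 2: numerator weight 4, denominator 3.
Weighted: 13.3678861264 − 3.3711163304 = 9.9967697960
Denominator 4 − 1 = 3.
Result: 3.3322565987
Gap between inputs: 2.914e-02; correction applied: −0.0097149329.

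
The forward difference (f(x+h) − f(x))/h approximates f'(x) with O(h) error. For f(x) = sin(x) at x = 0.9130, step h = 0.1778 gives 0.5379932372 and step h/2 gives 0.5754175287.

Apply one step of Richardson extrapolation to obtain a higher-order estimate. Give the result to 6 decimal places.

The method has order 1: 2^1 = 2.
Numerator 2×A(h/2) − A(h) = 2×0.5754175287 − 0.5379932372 = 0.6128418202
Denominator 2 − 1 = 1.
Result: 0.6128418202
Correction |R − A(h/2)| = 3.742e-02; gap |A(h/2) − A(h)| = 3.742e-02.

0.612842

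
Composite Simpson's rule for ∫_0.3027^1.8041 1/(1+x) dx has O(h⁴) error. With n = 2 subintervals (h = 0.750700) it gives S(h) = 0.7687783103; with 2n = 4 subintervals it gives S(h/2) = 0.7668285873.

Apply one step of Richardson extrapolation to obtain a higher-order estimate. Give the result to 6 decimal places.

Order 4 gives 2^r = 16 and 2^r − 1 = 15.
Weighted: 12.2692573968 − 0.7687783103 = 11.5004790865
11.5004790865 ÷ 15 = 0.7666986058
Shift from A(h/2): −0.0001299815.

0.766699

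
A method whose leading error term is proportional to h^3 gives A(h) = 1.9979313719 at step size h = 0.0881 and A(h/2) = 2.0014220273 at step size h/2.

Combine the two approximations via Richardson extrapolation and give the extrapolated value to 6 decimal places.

r = 3: numerator weight 8, denominator 7.
8 × 2.0014220273 = 16.0113762184; subtract 1.9979313719 → 14.0134448465
(8 × 2.0014220273 − 1.9979313719)/(8 − 1) = 2.0019206924
Correction |R − A(h/2)| = 4.987e-04; gap |A(h/2) − A(h)| = 3.491e-03.

2.001921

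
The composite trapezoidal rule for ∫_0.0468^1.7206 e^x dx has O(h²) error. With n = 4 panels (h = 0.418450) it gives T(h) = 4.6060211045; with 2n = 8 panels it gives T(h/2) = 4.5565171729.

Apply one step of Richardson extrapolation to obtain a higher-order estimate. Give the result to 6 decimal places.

4.540016

With r = 2 the leading error scales as h^2, so the weight is 2^2 = 4.
4×4.5565171729 = 18.2260686916; subtract 4.6060211045 → 13.6200475871
R = 13.6200475871/3 = 4.5400158624
Shift from A(h/2): −0.0165013105.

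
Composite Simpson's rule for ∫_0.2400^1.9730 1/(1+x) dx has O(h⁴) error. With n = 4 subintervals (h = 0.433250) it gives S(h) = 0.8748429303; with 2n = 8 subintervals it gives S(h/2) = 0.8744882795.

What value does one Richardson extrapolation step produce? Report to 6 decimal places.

0.874465

r = 4, so 2^r = 16.
16*0.8744882795 − 0.8748429303 = 13.1169695417
Divide by 2^4 − 1 = 15.
Result: 0.8744646361
Gap between inputs: 3.547e-04; correction applied: −0.0000236434.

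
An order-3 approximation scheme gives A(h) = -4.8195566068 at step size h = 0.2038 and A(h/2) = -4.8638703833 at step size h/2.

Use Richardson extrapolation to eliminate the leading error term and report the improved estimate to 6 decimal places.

-4.870201

Error is O(h^3); halving h shrinks it by 2^3 = 8.
8*(-4.8638703833) = -38.9109630664; (-38.9109630664) − (-4.8195566068) = -34.0914064596
Divide by 2^3 − 1 = 7.
(-34.0914064596) ÷ 7 = -4.8702009228
Correction |R − A(h/2)| = 6.331e-03; gap |A(h/2) − A(h)| = 4.431e-02.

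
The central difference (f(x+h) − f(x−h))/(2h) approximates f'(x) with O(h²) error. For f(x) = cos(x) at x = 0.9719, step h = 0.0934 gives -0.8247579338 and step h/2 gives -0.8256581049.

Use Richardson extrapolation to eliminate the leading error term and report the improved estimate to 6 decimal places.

-0.825958

r = 2: numerator weight 4, denominator 3.
Numerator 4 × A(h/2) − A(h) = 4 × (-0.8256581049) − (-0.8247579338) = -2.4778744858
(-2.4778744858) ÷ 3 = -0.8259581619
Shift from A(h/2): −0.0003000570.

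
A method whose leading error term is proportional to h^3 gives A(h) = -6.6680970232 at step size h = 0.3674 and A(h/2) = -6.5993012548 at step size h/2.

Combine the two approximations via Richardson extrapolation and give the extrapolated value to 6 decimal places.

Method order is 3; weight 2^3 = 8.
Weighted: (-52.7944100384) − (-6.6680970232) = -46.1263130152
(-46.1263130152) ÷ 7 = -6.5894732879

-6.589473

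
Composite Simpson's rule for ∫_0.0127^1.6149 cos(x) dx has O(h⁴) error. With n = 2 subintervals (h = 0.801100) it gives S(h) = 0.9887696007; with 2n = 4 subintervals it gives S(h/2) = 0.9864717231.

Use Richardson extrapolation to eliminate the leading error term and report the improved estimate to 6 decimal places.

0.986319

Error is O(h^4); halving h shrinks it by 2^4 = 16.
16×0.9864717231 − 0.9887696007 = 14.7947779689
Divide by 2^4 − 1 = 15.
Extrapolated: 14.7947779689 / 15 = 0.9863185313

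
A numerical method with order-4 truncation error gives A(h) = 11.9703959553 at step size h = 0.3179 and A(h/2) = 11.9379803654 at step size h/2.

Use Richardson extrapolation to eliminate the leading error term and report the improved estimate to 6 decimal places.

11.935819

With r = 4 the leading error scales as h^4, so the weight is 2^4 = 16.
16·11.9379803654 = 191.0076858464; subtract 11.9703959553 → 179.0372898911
(16·11.9379803654 − 11.9703959553)/(16 − 1) = 11.9358193261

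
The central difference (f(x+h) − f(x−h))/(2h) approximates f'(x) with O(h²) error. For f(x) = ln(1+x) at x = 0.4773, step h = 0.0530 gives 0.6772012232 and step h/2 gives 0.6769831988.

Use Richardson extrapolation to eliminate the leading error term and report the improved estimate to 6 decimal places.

r = 2, so 2^r = 4.
Top: 4(0.6769831988) − (0.6772012232) = 2.0307315720
(4 × 0.6769831988 − 0.6772012232)/(4 − 1) = 0.6769105240
Shift from A(h/2): −0.0000726748.

0.676911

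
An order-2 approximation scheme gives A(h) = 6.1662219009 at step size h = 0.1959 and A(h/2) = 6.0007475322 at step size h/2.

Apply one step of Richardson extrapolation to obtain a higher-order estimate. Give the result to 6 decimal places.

Order 2 gives 2^r = 4 and 2^r − 1 = 3.
4 × 6.0007475322 = 24.0029901288; subtract 6.1662219009 → 17.8367682279
Divide by 2^2 − 1 = 3.
R = 17.8367682279/3 = 5.9455894093

5.945589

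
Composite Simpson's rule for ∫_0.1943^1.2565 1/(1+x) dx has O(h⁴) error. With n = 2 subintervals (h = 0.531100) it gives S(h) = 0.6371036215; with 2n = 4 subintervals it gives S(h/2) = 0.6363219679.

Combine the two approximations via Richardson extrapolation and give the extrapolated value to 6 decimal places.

0.636270

Leading term ∝ h^4; use weight 16 = 2^4.
16*0.6363219679 = 10.1811514864; 10.1811514864 − 0.6371036215 = 9.5440478649
R = 9.5440478649/15 = 0.6362698577
Correction |R − A(h/2)| = 5.211e-05; gap |A(h/2) − A(h)| = 7.817e-04.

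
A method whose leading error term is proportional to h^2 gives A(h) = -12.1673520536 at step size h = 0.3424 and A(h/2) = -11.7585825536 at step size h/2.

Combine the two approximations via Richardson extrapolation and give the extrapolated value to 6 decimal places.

-11.622326

The method has order 2: 2^2 = 4.
Numerator 4 × A(h/2) − A(h) = 4 × (-11.7585825536) − (-12.1673520536) = -34.8669781608
R = (-34.8669781608)/3 = -11.6223260536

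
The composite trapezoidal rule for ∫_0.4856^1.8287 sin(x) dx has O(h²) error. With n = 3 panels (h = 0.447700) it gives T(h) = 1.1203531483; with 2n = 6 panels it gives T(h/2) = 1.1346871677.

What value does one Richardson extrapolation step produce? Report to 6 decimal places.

1.139465

Method order is 2; weight 2^2 = 4.
2^2·A(h/2) = 4.5387486708; minus A(h) gives 3.4183955225.
3.4183955225 ÷ 3 = 1.1394651742
Gap between inputs: 1.433e-02; correction applied: +0.0047780065.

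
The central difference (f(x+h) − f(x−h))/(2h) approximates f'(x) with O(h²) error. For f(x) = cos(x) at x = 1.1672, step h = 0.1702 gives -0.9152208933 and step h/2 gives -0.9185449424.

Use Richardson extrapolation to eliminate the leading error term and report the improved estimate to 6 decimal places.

Method order is 2; weight 2^2 = 4.
Difference of the inputs: -0.9185449424 − (-0.9152208933) = -0.0033240491
Divide by 2^2 − 1 = 3: (-0.0033240491)/3 = -0.0011080164
R = A(h/2) + (A(h/2) − A(h))/3 = -0.9185449424 − 0.0011080164 = -0.9196529588

-0.919653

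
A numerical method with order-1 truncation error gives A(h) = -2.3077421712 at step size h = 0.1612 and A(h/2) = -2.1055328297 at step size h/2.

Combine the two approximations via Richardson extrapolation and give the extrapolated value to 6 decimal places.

Error is O(h^1); halving h shrinks it by 2^1 = 2.
A(h/2) − A(h) = -2.1055328297 − (-2.3077421712) = 0.2022093415
Correction (A(h/2) − A(h))/(2 − 1) = 0.2022093415/1 = 0.2022093415
R = -2.1055328297 + 0.2022093415 = -1.9033234882

-1.903323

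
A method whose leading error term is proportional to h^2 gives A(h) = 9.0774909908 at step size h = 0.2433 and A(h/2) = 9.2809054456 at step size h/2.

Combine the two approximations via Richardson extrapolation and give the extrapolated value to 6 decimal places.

9.348710

The method has order 2: 2^2 = 4.
4 × 9.2809054456 − 9.0774909908 = 28.0461307916
Extrapolated: 28.0461307916 / 3 = 9.3487102639
Shift from A(h/2): +0.0678048183.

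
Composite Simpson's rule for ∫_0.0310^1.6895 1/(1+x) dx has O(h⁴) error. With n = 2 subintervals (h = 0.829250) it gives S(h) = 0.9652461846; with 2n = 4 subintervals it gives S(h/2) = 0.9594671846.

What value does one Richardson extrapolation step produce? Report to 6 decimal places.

0.959082

Error is O(h^4); halving h shrinks it by 2^4 = 16.
A(h/2) − A(h) = 0.9594671846 − 0.9652461846 = -0.0057790000
Divide by 2^4 − 1 = 15: (-0.0057790000)/15 = -0.0003852667
R = 0.9594671846 − 0.0003852667 = 0.9590819179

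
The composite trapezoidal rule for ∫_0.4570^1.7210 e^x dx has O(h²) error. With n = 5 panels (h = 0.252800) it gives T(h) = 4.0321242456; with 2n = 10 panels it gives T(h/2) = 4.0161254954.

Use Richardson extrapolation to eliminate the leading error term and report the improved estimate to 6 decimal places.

Error is O(h^2); halving h shrinks it by 2^2 = 4.
4*4.0161254954 = 16.0645019816; 16.0645019816 − 4.0321242456 = 12.0323777360
(4*4.0161254954 − 4.0321242456)/(4 − 1) = 4.0107925787
Shift from A(h/2): −0.0053329167.

4.010793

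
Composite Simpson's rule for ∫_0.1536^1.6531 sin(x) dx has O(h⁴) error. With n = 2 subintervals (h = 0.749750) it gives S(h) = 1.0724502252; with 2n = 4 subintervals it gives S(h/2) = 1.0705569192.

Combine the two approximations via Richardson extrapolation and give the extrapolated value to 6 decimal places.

Order 4 gives 2^r = 16 and 2^r − 1 = 15.
2^4*A(h/2) = 17.1289107072; minus A(h) gives 16.0564604820.
16.0564604820 ÷ 15 = 1.0704306988

1.070431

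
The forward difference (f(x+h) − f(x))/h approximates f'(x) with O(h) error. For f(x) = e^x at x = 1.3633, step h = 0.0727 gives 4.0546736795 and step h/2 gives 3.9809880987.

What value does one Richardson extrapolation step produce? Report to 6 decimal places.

3.907303

With r = 1 the leading error scales as h^1, so the weight is 2^1 = 2.
Top: 2(3.9809880987) − (4.0546736795) = 3.9073025179
Divide by 2^1 − 1 = 1.
Extrapolated: 3.9073025179 / 1 = 3.9073025179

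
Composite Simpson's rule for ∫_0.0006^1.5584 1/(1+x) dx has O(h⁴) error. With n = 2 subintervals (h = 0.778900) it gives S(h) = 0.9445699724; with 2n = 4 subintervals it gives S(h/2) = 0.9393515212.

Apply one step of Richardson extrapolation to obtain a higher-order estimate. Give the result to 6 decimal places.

0.939004

Method order is 4; weight 2^4 = 16.
16*0.9393515212 − 0.9445699724 = 14.0850543668
R = 14.0850543668/15 = 0.9390036245
Shift from A(h/2): −0.0003478967.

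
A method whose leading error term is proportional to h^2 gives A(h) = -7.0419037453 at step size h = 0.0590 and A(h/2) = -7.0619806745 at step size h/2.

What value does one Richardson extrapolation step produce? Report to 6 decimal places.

Order 2 gives 2^r = 4 and 2^r − 1 = 3.
A(h/2) − A(h) = -7.0619806745 − (-7.0419037453) = -0.0200769292
Divide by 2^2 − 1 = 3: (-0.0200769292)/3 = -0.0066923097
R = A(h/2) + (A(h/2) − A(h))/3 = -7.0619806745 − 0.0066923097 = -7.0686729842

-7.068673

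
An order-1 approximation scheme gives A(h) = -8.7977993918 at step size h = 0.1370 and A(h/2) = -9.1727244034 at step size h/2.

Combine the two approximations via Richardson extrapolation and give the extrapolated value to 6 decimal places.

-9.547649

Method order is 1; weight 2^1 = 2.
2^1 × A(h/2) = -18.3454488068; minus A(h) gives -9.5476494150.
Divide by 2^1 − 1 = 1.
Extrapolated: (-9.5476494150) / 1 = -9.5476494150
Correction |R − A(h/2)| = 3.749e-01; gap |A(h/2) − A(h)| = 3.749e-01.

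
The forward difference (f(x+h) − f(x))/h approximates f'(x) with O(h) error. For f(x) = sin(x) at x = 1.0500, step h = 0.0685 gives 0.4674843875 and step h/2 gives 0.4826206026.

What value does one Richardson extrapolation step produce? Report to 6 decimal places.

0.497757

r = 1, so 2^r = 2.
2^1*A(h/2) = 0.9652412052; minus A(h) gives 0.4977568177.
R = 0.4977568177/1 = 0.4977568177
Shift from A(h/2): +0.0151362151.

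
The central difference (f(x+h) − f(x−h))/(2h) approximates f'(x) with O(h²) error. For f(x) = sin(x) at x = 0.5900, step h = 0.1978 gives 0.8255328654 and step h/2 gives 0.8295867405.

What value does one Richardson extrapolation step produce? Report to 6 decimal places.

Leading term ∝ h^2; use weight 4 = 2^2.
4 × 0.8295867405 = 3.3183469620; subtract 0.8255328654 → 2.4928140966
2.4928140966 ÷ 3 = 0.8309380322
Correction |R − A(h/2)| = 1.351e-03; gap |A(h/2) − A(h)| = 4.054e-03.

0.830938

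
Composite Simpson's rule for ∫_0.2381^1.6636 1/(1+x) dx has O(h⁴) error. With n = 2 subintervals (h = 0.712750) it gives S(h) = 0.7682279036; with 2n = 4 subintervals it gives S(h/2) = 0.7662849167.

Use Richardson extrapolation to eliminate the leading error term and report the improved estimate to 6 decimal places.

0.766155

r = 4, so 2^r = 16.
Numerator 16×A(h/2) − A(h) = 16×0.7662849167 − 0.7682279036 = 11.4923307636
Denominator 16 − 1 = 15.
Extrapolated: 11.4923307636 / 15 = 0.7661553842
Correction |R − A(h/2)| = 1.295e-04; gap |A(h/2) − A(h)| = 1.943e-03.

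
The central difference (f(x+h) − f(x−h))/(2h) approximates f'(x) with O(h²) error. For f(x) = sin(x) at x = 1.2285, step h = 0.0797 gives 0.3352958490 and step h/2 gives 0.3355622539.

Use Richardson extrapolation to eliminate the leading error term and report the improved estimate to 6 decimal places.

Method order is 2; weight 2^2 = 4.
4*0.3355622539 − 0.3352958490 = 1.0069531666
Denominator 4 − 1 = 3.
1.0069531666 ÷ 3 = 0.3356510555
Shift from A(h/2): +0.0000888016.

0.335651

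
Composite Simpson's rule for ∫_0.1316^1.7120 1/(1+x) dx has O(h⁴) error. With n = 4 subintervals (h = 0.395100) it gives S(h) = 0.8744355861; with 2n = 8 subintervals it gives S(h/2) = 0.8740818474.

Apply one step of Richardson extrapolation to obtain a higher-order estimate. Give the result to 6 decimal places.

0.874058

r = 4, so 2^r = 16.
16×0.8740818474 = 13.9853095584; 13.9853095584 − 0.8744355861 = 13.1108739723
R = 13.1108739723/15 = 0.8740582648
Gap between inputs: 3.537e-04; correction applied: −0.0000235826.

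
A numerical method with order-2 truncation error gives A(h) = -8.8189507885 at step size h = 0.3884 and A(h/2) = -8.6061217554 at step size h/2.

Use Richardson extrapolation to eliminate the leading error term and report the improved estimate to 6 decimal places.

-8.535179

Error is O(h^2); halving h shrinks it by 2^2 = 4.
2^2×A(h/2) = -34.4244870216; minus A(h) gives -25.6055362331.
Denominator 4 − 1 = 3.
(4×(-8.6061217554) − (-8.8189507885))/(4 − 1) = -8.5351787444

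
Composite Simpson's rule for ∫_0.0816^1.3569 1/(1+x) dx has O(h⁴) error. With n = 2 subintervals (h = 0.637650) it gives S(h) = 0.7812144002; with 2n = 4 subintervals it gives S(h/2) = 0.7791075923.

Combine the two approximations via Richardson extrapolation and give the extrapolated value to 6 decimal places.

r = 4, so 2^r = 16.
A(h/2) − A(h) = 0.7791075923 − 0.7812144002 = -0.0021068079
Divide by 2^4 − 1 = 15: (-0.0021068079)/15 = -0.0001404539
R = 0.7791075923 − 0.0001404539 = 0.7789671384
Gap between inputs: 2.107e-03; correction applied: −0.0001404539.

0.778967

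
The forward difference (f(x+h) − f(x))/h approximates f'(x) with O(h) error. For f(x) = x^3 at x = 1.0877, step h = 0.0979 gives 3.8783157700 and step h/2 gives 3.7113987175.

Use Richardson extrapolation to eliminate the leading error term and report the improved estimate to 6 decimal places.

Method order is 1; weight 2^1 = 2.
2^1·A(h/2) = 7.4227974350; minus A(h) gives 3.5444816650.
3.5444816650 ÷ 1 = 3.5444816650

3.544482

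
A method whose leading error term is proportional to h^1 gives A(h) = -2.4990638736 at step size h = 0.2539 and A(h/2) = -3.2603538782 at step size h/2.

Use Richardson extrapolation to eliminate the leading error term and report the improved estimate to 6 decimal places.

With r = 1 the leading error scales as h^1, so the weight is 2^1 = 2.
2 × (-3.2603538782) = -6.5207077564; subtract (-2.4990638736) → -4.0216438828
Denominator 2 − 1 = 1.
Result: -4.0216438828
Shift from A(h/2): −0.7612900046.

-4.021644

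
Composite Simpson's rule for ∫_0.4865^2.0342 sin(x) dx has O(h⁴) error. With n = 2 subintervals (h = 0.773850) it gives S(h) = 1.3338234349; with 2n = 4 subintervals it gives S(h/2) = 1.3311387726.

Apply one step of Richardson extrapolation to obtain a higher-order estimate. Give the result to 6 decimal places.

1.330960

Order 4 gives 2^r = 16 and 2^r − 1 = 15.
16·1.3311387726 − 1.3338234349 = 19.9643969267
(16·1.3311387726 − 1.3338234349)/(16 − 1) = 1.3309597951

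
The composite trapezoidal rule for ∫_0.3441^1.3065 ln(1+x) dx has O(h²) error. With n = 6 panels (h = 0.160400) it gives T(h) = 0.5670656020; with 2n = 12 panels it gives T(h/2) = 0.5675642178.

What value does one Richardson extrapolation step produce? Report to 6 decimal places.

Error is O(h^2); halving h shrinks it by 2^2 = 4.
Numerator 4*A(h/2) − A(h) = 4*0.5675642178 − 0.5670656020 = 1.7031912692
(4*0.5675642178 − 0.5670656020)/(4 − 1) = 0.5677304231
Correction |R − A(h/2)| = 1.662e-04; gap |A(h/2) − A(h)| = 4.986e-04.

0.567730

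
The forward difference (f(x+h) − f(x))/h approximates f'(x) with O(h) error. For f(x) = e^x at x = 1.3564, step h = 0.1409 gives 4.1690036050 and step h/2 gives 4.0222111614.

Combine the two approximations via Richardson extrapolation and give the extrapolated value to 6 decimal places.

Leading term ∝ h^1; use weight 2 = 2^1.
Difference of the inputs: 4.0222111614 − 4.1690036050 = -0.1467924436
Divide by 2^1 − 1 = 1: (-0.1467924436)/1 = -0.1467924436
R = A(h/2) + (A(h/2) − A(h))/1 = 4.0222111614 − 0.1467924436 = 3.8754187178

3.875419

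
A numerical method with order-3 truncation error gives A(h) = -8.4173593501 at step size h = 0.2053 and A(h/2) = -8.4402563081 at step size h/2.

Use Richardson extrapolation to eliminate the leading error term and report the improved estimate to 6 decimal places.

-8.443527

r = 3, so 2^r = 8.
8 × (-8.4402563081) = -67.5220504648; subtract (-8.4173593501) → -59.1046911147
(-59.1046911147) ÷ 7 = -8.4435273021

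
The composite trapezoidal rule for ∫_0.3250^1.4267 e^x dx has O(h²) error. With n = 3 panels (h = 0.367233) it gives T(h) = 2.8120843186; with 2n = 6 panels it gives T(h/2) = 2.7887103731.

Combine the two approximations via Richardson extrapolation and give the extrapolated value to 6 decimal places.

Method order is 2; weight 2^2 = 4.
Numerator 4·A(h/2) − A(h) = 4·2.7887103731 − 2.8120843186 = 8.3427571738
8.3427571738 ÷ 3 = 2.7809190579
Shift from A(h/2): −0.0077913152.

2.780919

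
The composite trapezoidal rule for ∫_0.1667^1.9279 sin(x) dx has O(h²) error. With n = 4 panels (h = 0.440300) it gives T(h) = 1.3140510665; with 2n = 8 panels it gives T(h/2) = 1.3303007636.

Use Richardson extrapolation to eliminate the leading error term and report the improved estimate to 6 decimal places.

1.335717

With r = 2 the leading error scales as h^2, so the weight is 2^2 = 4.
4 × 1.3303007636 = 5.3212030544; subtract 1.3140510665 → 4.0071519879
Denominator 4 − 1 = 3.
(4 × 1.3303007636 − 1.3140510665)/(4 − 1) = 1.3357173293
Gap between inputs: 1.625e-02; correction applied: +0.0054165657.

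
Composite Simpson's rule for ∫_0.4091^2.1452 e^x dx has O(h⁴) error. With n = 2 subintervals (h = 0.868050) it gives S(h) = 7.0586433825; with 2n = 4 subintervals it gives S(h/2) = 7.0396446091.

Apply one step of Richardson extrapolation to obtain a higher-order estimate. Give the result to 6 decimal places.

r = 4, so 2^r = 16.
2^4 × A(h/2) = 112.6343137456; minus A(h) gives 105.5756703631.
R = 105.5756703631/15 = 7.0383780242
Shift from A(h/2): −0.0012665849.

7.038378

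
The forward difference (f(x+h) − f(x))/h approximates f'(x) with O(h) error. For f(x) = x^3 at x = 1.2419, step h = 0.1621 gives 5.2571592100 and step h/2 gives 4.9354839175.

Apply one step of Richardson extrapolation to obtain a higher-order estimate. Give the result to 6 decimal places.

4.613809

r = 1: numerator weight 2, denominator 1.
2*4.9354839175 − 5.2571592100 = 4.6138086250
Denominator 2 − 1 = 1.
4.6138086250 ÷ 1 = 4.6138086250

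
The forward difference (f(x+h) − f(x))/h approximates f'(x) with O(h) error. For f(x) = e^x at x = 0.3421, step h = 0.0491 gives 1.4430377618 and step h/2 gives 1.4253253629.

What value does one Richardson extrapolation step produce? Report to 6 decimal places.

Method order is 1; weight 2^1 = 2.
Numerator 2·A(h/2) − A(h) = 2·1.4253253629 − 1.4430377618 = 1.4076129640
Extrapolated: 1.4076129640 / 1 = 1.4076129640

1.407613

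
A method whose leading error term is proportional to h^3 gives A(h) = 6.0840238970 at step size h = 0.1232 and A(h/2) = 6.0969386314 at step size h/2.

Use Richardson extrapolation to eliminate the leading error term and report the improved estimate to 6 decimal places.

6.098784

Leading term ∝ h^3; use weight 8 = 2^3.
Numerator 8×A(h/2) − A(h) = 8×6.0969386314 − 6.0840238970 = 42.6914851542
Divide by 2^3 − 1 = 7.
So the Richardson estimate is 6.0987835935.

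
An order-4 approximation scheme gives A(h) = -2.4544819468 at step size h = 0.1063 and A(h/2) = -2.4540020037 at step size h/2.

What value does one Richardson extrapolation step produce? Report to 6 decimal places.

The method has order 4: 2^4 = 16.
16×(-2.4540020037) = -39.2640320592; (-39.2640320592) − (-2.4544819468) = -36.8095501124
Denominator 16 − 1 = 15.
(-36.8095501124) ÷ 15 = -2.4539700075

-2.453970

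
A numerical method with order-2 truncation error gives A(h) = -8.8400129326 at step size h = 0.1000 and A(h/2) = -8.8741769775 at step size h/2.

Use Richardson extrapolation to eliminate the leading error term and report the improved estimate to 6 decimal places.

With r = 2 the leading error scales as h^2, so the weight is 2^2 = 4.
4·(-8.8741769775) = -35.4967079100; (-35.4967079100) − (-8.8400129326) = -26.6566949774
Denominator 4 − 1 = 3.
Extrapolated: (-26.6566949774) / 3 = -8.8855649925
Shift from A(h/2): −0.0113880150.

-8.885565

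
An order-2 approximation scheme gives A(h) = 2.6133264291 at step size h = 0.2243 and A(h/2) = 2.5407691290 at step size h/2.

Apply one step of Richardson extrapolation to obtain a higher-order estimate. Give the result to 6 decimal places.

2.516583

r = 2, so 2^r = 4.
4·2.5407691290 = 10.1630765160; subtract 2.6133264291 → 7.5497500869
Denominator 4 − 1 = 3.
7.5497500869 ÷ 3 = 2.5165833623
Gap between inputs: 7.256e-02; correction applied: −0.0241857667.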